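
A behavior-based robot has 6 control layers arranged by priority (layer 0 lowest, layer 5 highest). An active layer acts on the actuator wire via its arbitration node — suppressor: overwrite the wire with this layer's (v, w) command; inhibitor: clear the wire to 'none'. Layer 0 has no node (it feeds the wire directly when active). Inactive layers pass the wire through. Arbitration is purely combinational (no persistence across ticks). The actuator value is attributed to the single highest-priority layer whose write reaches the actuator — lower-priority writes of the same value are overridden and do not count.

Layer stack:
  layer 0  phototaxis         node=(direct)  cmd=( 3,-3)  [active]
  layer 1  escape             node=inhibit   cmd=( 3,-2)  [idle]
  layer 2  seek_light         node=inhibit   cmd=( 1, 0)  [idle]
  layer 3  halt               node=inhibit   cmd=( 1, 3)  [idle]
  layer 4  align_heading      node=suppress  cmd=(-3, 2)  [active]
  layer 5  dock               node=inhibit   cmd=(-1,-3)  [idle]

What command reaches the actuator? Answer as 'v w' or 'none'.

L0 phototaxis: active, feeds wire = (3, -3)
L1 escape: idle → wire stays (3, -3)
L2 seek_light: idle → wire stays (3, -3)
L3 halt: idle → wire stays (3, -3)
L4 align_heading: active, suppressor → wire = (-3, 2)
L5 dock: idle → wire stays (-3, 2)
actuator = (-3, 2)

-3 2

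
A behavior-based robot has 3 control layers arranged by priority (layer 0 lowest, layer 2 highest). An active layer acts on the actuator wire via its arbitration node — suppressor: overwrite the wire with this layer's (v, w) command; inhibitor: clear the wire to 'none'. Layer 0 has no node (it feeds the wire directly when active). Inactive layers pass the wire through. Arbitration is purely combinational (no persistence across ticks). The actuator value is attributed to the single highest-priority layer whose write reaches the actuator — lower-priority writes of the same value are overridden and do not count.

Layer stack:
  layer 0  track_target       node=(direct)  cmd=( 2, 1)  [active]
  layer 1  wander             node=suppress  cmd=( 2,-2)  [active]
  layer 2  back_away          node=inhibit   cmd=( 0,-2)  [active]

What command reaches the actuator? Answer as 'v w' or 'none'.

none

layer 0 (track_target) active — direct: (2, 1)
layer 1 (wander) active — suppresses: (2, -2)
layer 2 (back_away) active — inhibits: none
→ actuator none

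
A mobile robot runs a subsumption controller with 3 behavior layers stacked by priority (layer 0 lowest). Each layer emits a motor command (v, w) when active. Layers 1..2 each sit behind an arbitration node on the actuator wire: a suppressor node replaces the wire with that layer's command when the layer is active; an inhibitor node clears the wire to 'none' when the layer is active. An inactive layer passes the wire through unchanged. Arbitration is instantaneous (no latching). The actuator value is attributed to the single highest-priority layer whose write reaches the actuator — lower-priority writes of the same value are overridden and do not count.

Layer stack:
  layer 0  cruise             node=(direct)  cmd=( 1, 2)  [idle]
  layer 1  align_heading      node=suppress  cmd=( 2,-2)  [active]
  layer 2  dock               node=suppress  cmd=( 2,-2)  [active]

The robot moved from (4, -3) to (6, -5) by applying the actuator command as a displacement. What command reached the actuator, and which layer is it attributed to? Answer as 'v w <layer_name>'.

2 -2 dock

displacement = (6, -5) − (4, -3) = (2, -2)
[0] cruise off; wire := none
[1] align_heading on (suppress); wire := (2, -2)
[2] dock on (suppress); wire := (2, -2)
output (2, -2) — from layer 2 (dock)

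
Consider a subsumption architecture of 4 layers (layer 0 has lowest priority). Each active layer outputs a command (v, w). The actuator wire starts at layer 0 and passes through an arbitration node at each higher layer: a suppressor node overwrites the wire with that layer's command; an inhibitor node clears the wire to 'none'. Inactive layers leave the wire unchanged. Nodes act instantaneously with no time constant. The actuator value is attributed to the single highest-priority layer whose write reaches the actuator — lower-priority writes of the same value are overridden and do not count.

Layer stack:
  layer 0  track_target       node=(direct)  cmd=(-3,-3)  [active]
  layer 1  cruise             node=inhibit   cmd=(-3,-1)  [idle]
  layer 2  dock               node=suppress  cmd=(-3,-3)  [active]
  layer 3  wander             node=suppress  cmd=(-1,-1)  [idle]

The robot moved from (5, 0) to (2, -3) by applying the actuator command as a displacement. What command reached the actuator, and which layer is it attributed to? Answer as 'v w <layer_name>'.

-3 -3 dock

displacement = (2, -3) − (5, 0) = (-3, -3)
L0 track_target: active, feeds wire = (-3, -3)
L1 cruise: idle → wire stays (-3, -3)
L2 dock: active, suppressor → wire = (-3, -3)
L3 wander: idle → wire stays (-3, -3)
actuator = (-3, -3) — from layer 2 (dock)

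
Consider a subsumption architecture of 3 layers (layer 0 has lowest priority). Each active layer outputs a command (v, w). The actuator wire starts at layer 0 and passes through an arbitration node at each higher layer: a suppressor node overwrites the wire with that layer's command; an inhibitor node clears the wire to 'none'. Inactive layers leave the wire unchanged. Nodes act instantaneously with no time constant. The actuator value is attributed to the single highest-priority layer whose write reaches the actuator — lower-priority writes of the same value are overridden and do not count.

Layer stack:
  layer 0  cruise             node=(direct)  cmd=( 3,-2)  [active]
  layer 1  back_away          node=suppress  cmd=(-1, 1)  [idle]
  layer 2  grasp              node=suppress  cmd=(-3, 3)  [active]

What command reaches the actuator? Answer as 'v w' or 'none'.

[0] cruise on; wire := (3, -2)
[1] back_away off; pass (3, -2)
[2] grasp on (suppress); wire := (-3, 3)
output (-3, 3)

-3 3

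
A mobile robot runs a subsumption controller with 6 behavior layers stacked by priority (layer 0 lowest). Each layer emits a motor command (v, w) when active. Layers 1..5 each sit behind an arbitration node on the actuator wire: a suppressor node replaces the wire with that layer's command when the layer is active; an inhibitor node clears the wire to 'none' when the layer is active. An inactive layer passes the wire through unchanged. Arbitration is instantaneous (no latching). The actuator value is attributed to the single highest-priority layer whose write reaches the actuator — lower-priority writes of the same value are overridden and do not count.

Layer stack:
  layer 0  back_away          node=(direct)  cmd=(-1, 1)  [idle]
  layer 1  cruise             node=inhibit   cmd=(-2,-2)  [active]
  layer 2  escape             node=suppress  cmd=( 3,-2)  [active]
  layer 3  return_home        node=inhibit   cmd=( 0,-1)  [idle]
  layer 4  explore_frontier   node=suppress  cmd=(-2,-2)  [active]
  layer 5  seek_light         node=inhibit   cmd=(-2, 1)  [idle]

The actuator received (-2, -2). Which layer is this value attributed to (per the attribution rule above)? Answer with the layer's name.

layer 0 (back_away) idle — none
layer 1 (cruise) active — inhibits: none
layer 2 (escape) active — suppresses: (3, -2)
layer 3 (return_home) idle — unchanged: (3, -2)
layer 4 (explore_frontier) active — suppresses: (-2, -2)
layer 5 (seek_light) idle — unchanged: (-2, -2)
→ actuator (-2, -2)
last writer: layer 4 = explore_frontier

explore_frontier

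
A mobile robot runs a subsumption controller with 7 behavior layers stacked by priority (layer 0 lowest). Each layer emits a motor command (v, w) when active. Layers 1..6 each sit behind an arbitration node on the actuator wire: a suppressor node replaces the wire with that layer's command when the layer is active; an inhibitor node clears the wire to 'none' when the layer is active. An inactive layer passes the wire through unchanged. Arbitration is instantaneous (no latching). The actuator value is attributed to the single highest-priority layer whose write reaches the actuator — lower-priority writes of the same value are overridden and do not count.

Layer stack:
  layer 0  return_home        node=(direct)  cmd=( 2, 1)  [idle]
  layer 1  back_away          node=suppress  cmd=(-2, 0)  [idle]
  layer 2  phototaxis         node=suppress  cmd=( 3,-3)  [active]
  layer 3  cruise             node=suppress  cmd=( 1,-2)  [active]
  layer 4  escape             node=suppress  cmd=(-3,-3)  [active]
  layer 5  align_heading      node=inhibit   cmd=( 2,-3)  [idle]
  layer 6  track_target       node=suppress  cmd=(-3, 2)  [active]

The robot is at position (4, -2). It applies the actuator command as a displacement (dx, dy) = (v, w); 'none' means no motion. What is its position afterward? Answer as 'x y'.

layer 0 (return_home) idle — none
layer 1 (back_away) idle — unchanged: none
layer 2 (phototaxis) active — suppresses: (3, -3)
layer 3 (cruise) active — suppresses: (1, -2)
layer 4 (escape) active — suppresses: (-3, -3)
layer 5 (align_heading) idle — unchanged: (-3, -3)
layer 6 (track_target) active — suppresses: (-3, 2)
→ actuator (-3, 2)
position: (4, -2) + (-3, 2) = (1, 0)

1 0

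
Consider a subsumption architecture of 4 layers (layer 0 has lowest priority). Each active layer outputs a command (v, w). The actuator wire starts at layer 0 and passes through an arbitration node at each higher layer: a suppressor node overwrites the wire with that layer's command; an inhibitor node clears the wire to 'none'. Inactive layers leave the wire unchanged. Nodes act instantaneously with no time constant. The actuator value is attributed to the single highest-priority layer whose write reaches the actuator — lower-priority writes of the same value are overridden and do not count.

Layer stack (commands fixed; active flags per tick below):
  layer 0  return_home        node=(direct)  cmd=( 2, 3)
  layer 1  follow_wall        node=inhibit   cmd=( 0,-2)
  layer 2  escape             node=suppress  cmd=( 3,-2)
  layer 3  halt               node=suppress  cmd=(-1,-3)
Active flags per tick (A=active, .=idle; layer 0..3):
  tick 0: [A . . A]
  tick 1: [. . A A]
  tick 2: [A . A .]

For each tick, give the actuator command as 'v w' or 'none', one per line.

-1 -3
-1 -3
3 -2

tick 0:
  [0] return_home on; wire := (2, 3)
  [1] follow_wall off; pass (2, 3)
  [2] escape off; pass (2, 3)
  [3] halt on (suppress); wire := (-1, -3)
  output (-1, -3)
tick 1:
  [0] return_home off; wire := none
  [1] follow_wall off; pass none
  [2] escape on (suppress); wire := (3, -2)
  [3] halt on (suppress); wire := (-1, -3)
  output (-1, -3)
tick 2:
  [0] return_home on; wire := (2, 3)
  [1] follow_wall off; pass (2, 3)
  [2] escape on (suppress); wire := (3, -2)
  [3] halt off; pass (3, -2)
  output (3, -2)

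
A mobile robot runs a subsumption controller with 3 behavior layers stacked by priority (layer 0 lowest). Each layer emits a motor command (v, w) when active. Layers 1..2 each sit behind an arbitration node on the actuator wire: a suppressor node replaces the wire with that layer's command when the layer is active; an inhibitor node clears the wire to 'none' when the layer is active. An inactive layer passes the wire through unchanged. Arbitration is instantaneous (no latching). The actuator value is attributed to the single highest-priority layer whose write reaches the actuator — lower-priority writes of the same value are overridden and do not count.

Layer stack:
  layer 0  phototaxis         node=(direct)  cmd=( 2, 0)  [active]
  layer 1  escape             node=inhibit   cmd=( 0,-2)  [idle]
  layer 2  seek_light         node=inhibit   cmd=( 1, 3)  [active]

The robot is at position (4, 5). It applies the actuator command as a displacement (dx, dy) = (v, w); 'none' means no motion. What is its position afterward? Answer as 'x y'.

4 5

[0] phototaxis on; wire := (2, 0)
[1] escape off; pass (2, 0)
[2] seek_light on (inhibit); wire := none
output none
position: (4, 5) + none = (4, 5)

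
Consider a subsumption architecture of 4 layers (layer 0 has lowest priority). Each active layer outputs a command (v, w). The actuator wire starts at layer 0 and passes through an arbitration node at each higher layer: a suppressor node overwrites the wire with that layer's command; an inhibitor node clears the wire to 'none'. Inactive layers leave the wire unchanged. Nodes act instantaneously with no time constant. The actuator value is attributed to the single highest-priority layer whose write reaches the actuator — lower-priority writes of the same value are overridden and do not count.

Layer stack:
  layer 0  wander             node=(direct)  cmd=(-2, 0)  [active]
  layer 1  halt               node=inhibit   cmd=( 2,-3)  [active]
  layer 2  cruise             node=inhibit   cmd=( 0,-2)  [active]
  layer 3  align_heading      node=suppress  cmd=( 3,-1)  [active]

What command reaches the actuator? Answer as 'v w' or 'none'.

[0] wander on; wire := (-2, 0)
[1] halt on (inhibit); wire := none
[2] cruise on (inhibit); wire := none
[3] align_heading on (suppress); wire := (3, -1)
output (3, -1)

3 -1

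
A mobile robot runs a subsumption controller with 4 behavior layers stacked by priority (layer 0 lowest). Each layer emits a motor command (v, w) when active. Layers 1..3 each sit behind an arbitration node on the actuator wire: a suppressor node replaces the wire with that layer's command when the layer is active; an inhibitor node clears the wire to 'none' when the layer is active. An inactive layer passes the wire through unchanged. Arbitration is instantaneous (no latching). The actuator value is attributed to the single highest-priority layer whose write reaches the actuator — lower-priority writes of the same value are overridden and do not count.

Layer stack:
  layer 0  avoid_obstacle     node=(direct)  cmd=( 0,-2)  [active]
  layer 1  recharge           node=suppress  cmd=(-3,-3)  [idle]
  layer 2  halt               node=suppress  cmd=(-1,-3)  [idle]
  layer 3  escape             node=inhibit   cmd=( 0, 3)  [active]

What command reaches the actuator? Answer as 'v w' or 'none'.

none

layer 0 (avoid_obstacle) active — direct: (0, -2)
layer 1 (recharge) idle — unchanged: (0, -2)
layer 2 (halt) idle — unchanged: (0, -2)
layer 3 (escape) active — inhibits: none
→ actuator none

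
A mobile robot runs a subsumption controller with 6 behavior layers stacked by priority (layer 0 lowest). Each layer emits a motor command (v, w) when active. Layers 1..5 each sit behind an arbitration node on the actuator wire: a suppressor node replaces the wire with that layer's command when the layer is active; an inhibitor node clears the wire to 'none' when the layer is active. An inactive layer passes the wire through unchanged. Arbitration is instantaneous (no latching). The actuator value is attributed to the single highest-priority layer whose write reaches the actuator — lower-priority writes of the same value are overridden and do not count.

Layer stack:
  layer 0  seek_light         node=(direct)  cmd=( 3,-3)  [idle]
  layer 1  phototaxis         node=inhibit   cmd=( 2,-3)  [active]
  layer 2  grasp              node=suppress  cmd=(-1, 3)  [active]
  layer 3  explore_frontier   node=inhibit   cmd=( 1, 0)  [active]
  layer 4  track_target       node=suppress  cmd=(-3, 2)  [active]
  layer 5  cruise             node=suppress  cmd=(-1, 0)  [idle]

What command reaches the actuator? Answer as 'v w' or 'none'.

[0] seek_light off; wire := none
[1] phototaxis on (inhibit); wire := none
[2] grasp on (suppress); wire := (-1, 3)
[3] explore_frontier on (inhibit); wire := none
[4] track_target on (suppress); wire := (-3, 2)
[5] cruise off; pass (-3, 2)
output (-3, 2)

-3 2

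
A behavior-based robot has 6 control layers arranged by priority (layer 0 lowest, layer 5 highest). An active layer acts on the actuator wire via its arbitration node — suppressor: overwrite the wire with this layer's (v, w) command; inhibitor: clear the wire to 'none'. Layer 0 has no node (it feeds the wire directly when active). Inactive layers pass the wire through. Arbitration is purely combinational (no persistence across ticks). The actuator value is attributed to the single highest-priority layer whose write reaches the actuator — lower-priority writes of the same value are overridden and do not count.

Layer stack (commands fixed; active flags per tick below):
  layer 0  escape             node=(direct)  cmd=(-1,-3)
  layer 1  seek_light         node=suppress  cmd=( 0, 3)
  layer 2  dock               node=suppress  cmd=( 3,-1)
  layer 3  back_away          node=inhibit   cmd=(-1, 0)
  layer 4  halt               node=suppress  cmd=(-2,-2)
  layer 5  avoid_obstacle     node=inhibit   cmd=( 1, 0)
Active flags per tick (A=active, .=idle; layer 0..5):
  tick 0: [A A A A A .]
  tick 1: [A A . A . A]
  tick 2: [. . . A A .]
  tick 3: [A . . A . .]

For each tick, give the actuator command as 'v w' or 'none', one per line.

-2 -2
none
-2 -2
none

tick 0:
  layer 0 (escape) active — direct: (-1, -3)
  layer 1 (seek_light) active — suppresses: (0, 3)
  layer 2 (dock) active — suppresses: (3, -1)
  layer 3 (back_away) active — inhibits: none
  layer 4 (halt) active — suppresses: (-2, -2)
  layer 5 (avoid_obstacle) idle — unchanged: (-2, -2)
  → actuator (-2, -2)
tick 1:
  layer 0 (escape) active — direct: (-1, -3)
  layer 1 (seek_light) active — suppresses: (0, 3)
  layer 2 (dock) idle — unchanged: (0, 3)
  layer 3 (back_away) active — inhibits: none
  layer 4 (halt) idle — unchanged: none
  layer 5 (avoid_obstacle) active — inhibits: none
  → actuator none
tick 2:
  layer 0 (escape) idle — none
  layer 1 (seek_light) idle — unchanged: none
  layer 2 (dock) idle — unchanged: none
  layer 3 (back_away) active — inhibits: none
  layer 4 (halt) active — suppresses: (-2, -2)
  layer 5 (avoid_obstacle) idle — unchanged: (-2, -2)
  → actuator (-2, -2)
tick 3:
  layer 0 (escape) active — direct: (-1, -3)
  layer 1 (seek_light) idle — unchanged: (-1, -3)
  layer 2 (dock) idle — unchanged: (-1, -3)
  layer 3 (back_away) active — inhibits: none
  layer 4 (halt) idle — unchanged: none
  layer 5 (avoid_obstacle) idle — unchanged: none
  → actuator none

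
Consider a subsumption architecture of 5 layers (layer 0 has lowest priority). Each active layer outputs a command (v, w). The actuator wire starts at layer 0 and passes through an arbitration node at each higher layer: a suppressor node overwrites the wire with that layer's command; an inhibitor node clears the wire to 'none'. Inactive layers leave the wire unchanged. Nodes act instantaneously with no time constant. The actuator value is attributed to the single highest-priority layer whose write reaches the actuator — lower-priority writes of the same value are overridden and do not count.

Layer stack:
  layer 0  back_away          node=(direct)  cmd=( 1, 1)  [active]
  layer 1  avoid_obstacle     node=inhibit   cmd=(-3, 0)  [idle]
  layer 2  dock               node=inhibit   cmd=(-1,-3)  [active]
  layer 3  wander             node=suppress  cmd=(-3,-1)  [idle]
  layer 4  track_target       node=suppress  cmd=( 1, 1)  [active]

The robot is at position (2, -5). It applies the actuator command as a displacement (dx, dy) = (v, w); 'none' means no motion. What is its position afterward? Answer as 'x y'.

L0 back_away: active, feeds wire = (1, 1)
L1 avoid_obstacle: idle → wire stays (1, 1)
L2 dock: active, inhibitor → wire = none
L3 wander: idle → wire stays none
L4 track_target: active, suppressor → wire = (1, 1)
actuator = (1, 1)
position: (2, -5) + (1, 1) = (3, -4)

3 -4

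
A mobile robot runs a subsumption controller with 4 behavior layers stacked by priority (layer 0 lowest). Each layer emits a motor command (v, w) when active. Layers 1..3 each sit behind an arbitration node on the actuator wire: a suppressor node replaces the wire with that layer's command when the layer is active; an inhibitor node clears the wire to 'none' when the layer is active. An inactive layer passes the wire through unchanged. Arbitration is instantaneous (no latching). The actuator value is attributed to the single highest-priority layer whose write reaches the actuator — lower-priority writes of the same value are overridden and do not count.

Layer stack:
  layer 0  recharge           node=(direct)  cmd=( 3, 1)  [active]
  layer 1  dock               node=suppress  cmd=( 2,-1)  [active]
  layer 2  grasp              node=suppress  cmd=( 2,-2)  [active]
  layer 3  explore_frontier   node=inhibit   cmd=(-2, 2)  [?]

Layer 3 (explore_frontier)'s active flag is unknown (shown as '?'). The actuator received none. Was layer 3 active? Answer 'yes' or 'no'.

yes

If layer 3 is active=yes:
  actuator would be none
If layer 3 is active=no:
  actuator would be (2, -2)
Observed none, so layer 3 was active.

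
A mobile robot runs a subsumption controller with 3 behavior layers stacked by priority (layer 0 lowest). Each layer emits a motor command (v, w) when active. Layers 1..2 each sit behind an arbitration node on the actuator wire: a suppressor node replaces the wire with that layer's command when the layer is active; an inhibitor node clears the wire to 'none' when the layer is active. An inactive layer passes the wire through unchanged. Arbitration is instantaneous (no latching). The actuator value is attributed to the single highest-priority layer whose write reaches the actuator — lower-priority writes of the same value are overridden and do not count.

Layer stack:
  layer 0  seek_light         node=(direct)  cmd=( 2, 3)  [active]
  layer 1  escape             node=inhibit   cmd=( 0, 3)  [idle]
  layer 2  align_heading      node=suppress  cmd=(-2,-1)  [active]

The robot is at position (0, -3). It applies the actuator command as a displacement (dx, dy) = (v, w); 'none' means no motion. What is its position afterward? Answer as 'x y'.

-2 -4

[0] seek_light on; wire := (2, 3)
[1] escape off; pass (2, 3)
[2] align_heading on (suppress); wire := (-2, -1)
output (-2, -1)
position: (0, -3) + (-2, -1) = (-2, -4)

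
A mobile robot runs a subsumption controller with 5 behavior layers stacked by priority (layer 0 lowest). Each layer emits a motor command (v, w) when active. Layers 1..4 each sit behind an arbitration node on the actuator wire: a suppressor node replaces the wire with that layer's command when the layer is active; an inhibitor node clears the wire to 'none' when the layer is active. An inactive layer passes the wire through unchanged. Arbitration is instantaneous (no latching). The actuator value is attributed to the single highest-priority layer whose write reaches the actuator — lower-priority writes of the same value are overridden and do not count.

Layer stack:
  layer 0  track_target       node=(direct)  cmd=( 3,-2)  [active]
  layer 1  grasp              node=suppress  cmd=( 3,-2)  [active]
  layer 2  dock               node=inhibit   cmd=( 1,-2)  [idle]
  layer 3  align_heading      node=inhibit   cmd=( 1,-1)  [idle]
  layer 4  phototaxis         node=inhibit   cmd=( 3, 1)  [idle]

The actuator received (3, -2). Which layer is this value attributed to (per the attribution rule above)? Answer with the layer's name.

L0 track_target: active, feeds wire = (3, -2)
L1 grasp: active, suppressor → wire = (3, -2)
L2 dock: idle → wire stays (3, -2)
L3 align_heading: idle → wire stays (3, -2)
L4 phototaxis: idle → wire stays (3, -2)
actuator = (3, -2)
last writer: layer 1 = grasp

grasp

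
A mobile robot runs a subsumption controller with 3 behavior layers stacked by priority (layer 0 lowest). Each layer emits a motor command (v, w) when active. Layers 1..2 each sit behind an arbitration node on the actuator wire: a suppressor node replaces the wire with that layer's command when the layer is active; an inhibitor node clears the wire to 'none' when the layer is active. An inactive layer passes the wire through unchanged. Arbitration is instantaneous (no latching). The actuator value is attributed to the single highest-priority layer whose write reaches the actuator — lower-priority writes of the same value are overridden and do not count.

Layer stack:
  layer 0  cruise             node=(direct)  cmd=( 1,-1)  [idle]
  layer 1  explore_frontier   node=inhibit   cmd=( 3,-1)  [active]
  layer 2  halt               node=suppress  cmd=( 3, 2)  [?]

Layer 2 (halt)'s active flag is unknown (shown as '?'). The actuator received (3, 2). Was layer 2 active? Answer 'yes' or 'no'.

If layer 2 is active=yes:
  actuator would be (3, 2)
If layer 2 is active=no:
  actuator would be none
Observed (3, 2), so layer 2 was active.

yes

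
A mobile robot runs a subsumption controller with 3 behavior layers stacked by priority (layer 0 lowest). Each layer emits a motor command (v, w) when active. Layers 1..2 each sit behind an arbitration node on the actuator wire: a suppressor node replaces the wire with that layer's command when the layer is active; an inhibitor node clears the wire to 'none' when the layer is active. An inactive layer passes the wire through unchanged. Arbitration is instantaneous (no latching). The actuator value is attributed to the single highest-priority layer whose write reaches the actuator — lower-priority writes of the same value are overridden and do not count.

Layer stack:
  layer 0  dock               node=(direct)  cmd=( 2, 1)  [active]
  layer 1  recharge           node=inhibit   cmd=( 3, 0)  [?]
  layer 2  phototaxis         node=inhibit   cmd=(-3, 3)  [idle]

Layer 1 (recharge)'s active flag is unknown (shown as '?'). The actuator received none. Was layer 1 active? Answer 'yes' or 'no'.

yes

If layer 1 is active=yes:
  actuator would be none
If layer 1 is active=no:
  actuator would be (2, 1)
Observed none, so layer 1 was active.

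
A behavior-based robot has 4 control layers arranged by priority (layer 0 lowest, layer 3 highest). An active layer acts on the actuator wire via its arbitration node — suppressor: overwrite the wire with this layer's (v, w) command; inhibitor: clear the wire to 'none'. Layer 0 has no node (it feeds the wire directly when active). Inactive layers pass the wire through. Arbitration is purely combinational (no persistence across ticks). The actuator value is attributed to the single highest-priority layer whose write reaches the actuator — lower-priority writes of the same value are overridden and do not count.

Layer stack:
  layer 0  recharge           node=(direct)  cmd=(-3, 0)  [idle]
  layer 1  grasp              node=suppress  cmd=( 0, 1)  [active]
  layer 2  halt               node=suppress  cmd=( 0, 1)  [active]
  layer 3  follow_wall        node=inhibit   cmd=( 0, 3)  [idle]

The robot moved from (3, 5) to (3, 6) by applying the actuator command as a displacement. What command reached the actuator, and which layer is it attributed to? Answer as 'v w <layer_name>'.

displacement = (3, 6) − (3, 5) = (0, 1)
layer 0 (recharge) idle — none
layer 1 (grasp) active — suppresses: (0, 1)
layer 2 (halt) active — suppresses: (0, 1)
layer 3 (follow_wall) idle — unchanged: (0, 1)
→ actuator (0, 1) — from layer 2 (halt)

0 1 halt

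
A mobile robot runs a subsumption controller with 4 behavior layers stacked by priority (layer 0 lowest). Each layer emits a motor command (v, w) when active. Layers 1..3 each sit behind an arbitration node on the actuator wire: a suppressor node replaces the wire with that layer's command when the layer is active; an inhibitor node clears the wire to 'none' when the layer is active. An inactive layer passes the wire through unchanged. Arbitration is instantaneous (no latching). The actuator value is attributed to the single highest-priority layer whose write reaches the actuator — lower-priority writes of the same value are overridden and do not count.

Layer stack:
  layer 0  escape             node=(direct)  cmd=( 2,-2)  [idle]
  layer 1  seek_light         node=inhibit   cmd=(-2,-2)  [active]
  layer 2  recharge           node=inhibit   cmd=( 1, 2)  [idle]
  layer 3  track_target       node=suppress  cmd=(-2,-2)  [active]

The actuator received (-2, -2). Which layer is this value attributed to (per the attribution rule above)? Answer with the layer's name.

layer 0 (escape) idle — none
layer 1 (seek_light) active — inhibits: none
layer 2 (recharge) idle — unchanged: none
layer 3 (track_target) active — suppresses: (-2, -2)
→ actuator (-2, -2)
last writer: layer 3 = track_target

track_target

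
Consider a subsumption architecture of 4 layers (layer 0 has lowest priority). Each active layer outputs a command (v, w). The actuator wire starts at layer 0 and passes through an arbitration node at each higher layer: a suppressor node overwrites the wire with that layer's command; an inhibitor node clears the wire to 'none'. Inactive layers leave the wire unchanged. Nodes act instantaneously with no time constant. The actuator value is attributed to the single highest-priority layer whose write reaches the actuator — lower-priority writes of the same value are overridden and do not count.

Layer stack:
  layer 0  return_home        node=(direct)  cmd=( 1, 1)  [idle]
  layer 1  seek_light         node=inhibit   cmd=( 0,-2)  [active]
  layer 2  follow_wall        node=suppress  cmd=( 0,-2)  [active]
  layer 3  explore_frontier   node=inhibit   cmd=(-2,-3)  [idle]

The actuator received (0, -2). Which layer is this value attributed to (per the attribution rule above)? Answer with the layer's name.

follow_wall

L0 return_home: idle → wire = none
L1 seek_light: active, inhibitor → wire = none
L2 follow_wall: active, suppressor → wire = (0, -2)
L3 explore_frontier: idle → wire stays (0, -2)
actuator = (0, -2)
last writer: layer 2 = follow_wall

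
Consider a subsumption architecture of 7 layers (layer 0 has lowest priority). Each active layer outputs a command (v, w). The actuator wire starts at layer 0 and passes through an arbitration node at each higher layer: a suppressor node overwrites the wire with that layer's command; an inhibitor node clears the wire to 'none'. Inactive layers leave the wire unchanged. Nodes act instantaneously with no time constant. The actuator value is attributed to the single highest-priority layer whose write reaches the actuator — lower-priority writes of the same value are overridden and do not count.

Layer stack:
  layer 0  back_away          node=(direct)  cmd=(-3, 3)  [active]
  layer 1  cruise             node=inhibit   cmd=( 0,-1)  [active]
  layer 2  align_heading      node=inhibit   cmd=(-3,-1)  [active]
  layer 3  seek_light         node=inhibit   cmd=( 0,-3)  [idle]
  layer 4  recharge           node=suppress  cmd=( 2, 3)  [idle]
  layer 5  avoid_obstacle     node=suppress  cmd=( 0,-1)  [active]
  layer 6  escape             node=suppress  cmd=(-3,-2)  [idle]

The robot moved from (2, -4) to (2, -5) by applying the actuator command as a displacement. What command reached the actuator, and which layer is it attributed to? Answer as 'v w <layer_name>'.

0 -1 avoid_obstacle

displacement = (2, -5) − (2, -4) = (0, -1)
L0 back_away: active, feeds wire = (-3, 3)
L1 cruise: active, inhibitor → wire = none
L2 align_heading: active, inhibitor → wire = none
L3 seek_light: idle → wire stays none
L4 recharge: idle → wire stays none
L5 avoid_obstacle: active, suppressor → wire = (0, -1)
L6 escape: idle → wire stays (0, -1)
actuator = (0, -1) — from layer 5 (avoid_obstacle)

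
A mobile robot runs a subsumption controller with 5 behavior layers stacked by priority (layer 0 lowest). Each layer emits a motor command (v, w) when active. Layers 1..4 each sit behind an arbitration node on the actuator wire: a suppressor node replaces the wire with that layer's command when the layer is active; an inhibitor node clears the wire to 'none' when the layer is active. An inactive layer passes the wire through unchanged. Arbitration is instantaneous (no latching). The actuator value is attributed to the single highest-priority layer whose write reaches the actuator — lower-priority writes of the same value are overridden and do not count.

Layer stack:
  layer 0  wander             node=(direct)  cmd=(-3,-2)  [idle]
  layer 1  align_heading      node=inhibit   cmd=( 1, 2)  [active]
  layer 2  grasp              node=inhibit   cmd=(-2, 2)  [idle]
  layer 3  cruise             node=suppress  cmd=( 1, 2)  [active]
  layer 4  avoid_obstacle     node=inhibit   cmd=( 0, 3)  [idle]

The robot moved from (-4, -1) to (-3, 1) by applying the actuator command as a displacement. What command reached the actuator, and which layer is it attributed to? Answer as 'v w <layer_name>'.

displacement = (-3, 1) − (-4, -1) = (1, 2)
L0 wander: idle → wire = none
L1 align_heading: active, inhibitor → wire = none
L2 grasp: idle → wire stays none
L3 cruise: active, suppressor → wire = (1, 2)
L4 avoid_obstacle: idle → wire stays (1, 2)
actuator = (1, 2) — from layer 3 (cruise)

1 2 cruise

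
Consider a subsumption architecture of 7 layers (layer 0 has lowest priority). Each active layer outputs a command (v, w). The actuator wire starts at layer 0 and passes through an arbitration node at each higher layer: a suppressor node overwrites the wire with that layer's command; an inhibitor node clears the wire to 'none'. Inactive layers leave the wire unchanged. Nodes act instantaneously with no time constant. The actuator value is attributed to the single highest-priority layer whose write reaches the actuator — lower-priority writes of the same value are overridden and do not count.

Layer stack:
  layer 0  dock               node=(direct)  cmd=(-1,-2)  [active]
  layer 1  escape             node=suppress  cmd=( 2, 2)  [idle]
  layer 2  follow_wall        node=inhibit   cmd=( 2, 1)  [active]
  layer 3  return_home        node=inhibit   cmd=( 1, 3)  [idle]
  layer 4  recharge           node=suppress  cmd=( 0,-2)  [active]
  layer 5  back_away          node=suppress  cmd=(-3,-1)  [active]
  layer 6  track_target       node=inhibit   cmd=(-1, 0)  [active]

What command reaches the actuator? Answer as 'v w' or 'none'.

[0] dock on; wire := (-1, -2)
[1] escape off; pass (-1, -2)
[2] follow_wall on (inhibit); wire := none
[3] return_home off; pass none
[4] recharge on (suppress); wire := (0, -2)
[5] back_away on (suppress); wire := (-3, -1)
[6] track_target on (inhibit); wire := none
output none

none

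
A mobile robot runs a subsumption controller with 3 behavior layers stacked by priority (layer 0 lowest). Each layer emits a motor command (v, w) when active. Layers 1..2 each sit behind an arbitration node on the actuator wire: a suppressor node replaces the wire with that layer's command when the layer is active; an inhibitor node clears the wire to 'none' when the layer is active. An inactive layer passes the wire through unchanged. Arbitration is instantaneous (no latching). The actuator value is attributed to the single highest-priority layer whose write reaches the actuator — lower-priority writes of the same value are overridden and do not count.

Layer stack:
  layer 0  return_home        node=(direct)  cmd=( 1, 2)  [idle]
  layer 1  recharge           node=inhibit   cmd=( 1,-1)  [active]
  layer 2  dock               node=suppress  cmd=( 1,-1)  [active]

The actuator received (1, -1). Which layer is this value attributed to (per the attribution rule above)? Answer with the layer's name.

dock

L0 return_home: idle → wire = none
L1 recharge: active, inhibitor → wire = none
L2 dock: active, suppressor → wire = (1, -1)
actuator = (1, -1)
last writer: layer 2 = dock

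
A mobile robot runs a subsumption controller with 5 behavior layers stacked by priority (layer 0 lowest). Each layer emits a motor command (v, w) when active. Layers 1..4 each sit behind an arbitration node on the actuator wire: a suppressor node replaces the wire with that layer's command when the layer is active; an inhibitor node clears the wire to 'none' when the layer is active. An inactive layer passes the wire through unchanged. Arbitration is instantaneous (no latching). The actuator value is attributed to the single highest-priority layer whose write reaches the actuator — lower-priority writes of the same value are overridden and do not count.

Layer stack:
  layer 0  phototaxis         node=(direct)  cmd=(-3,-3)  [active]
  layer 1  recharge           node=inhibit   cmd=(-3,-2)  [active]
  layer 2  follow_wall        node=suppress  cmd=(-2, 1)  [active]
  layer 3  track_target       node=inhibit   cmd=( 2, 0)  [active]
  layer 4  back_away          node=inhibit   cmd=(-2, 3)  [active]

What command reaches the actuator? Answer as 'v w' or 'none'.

none

layer 0 (phototaxis) active — direct: (-3, -3)
layer 1 (recharge) active — inhibits: none
layer 2 (follow_wall) active — suppresses: (-2, 1)
layer 3 (track_target) active — inhibits: none
layer 4 (back_away) active — inhibits: none
→ actuator none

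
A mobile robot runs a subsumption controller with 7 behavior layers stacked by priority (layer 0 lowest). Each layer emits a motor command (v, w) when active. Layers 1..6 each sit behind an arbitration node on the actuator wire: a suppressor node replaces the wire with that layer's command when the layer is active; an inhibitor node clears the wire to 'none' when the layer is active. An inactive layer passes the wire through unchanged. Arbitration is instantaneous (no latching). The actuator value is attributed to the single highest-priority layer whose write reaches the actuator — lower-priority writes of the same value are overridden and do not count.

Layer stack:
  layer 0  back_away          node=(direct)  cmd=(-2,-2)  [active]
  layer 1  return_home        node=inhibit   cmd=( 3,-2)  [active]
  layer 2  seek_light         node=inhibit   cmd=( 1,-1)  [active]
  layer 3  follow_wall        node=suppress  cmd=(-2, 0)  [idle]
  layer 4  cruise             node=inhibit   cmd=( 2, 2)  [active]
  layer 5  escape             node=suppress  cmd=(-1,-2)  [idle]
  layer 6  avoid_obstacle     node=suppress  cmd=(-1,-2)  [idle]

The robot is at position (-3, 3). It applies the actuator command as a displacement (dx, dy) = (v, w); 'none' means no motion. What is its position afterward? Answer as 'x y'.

-3 3

L0 back_away: active, feeds wire = (-2, -2)
L1 return_home: active, inhibitor → wire = none
L2 seek_light: active, inhibitor → wire = none
L3 follow_wall: idle → wire stays none
L4 cruise: active, inhibitor → wire = none
L5 escape: idle → wire stays none
L6 avoid_obstacle: idle → wire stays none
actuator = none
position: (-3, 3) + none = (-3, 3)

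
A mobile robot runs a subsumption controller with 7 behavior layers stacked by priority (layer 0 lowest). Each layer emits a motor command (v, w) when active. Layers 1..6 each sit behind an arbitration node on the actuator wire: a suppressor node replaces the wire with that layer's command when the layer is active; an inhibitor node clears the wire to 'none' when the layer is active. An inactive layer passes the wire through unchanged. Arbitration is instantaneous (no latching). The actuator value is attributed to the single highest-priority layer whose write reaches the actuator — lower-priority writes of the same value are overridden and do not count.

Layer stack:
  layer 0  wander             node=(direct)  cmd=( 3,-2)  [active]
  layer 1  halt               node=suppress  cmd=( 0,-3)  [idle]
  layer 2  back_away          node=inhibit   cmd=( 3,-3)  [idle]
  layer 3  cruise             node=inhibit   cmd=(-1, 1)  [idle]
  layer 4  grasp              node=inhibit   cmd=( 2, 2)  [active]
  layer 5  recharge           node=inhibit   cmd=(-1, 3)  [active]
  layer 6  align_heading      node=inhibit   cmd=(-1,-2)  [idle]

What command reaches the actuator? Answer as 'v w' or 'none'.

none

layer 0 (wander) active — direct: (3, -2)
layer 1 (halt) idle — unchanged: (3, -2)
layer 2 (back_away) idle — unchanged: (3, -2)
layer 3 (cruise) idle — unchanged: (3, -2)
layer 4 (grasp) active — inhibits: none
layer 5 (recharge) active — inhibits: none
layer 6 (align_heading) idle — unchanged: none
→ actuator none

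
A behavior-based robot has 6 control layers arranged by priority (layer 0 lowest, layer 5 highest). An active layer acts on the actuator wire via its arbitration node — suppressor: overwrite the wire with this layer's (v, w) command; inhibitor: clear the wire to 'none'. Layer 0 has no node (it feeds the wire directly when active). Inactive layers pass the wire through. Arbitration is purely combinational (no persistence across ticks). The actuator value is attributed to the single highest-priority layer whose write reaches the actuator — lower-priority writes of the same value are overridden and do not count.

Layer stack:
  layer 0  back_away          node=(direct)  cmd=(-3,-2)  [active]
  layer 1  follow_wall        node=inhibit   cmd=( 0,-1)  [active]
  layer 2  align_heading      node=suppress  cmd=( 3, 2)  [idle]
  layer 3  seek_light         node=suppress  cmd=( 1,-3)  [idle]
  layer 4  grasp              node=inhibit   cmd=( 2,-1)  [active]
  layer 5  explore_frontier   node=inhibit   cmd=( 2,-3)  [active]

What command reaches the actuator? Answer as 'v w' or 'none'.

none

[0] back_away on; wire := (-3, -2)
[1] follow_wall on (inhibit); wire := none
[2] align_heading off; pass none
[3] seek_light off; pass none
[4] grasp on (inhibit); wire := none
[5] explore_frontier on (inhibit); wire := none
output none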